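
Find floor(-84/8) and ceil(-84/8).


-84/8 = -10.5000
floor = -11
ceil = -10

floor = -11, ceil = -10


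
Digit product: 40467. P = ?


4 × 0 × 4 × 6 × 7 = 0


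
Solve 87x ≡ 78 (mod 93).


GCD(87, 93) = 3 divides 78
Divide: 29x ≡ 26 (mod 31)
x ≡ 18 (mod 31)


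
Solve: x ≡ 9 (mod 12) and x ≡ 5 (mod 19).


M = 12*19 = 228
M1 = M/12 = 19, M2 = M/19 = 12
M1^(-1) mod 12 = 7, M2^(-1) mod 19 = 8
x = 9*19*7 + 5*12*8 = 1677
1677 mod 228 = 81
Check: 81 mod 12 = 9 ✓, 81 mod 19 = 5 ✓

x ≡ 81 (mod 228)


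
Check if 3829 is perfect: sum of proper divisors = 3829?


Proper divisors of 3829: 1, 7, 547
Sum = 1 + 7 + 547 = 555

No, 3829 is not perfect (555 ≠ 3829)


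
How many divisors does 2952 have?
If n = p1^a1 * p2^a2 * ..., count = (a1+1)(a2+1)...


2952 = 2^3 × 3^2 × 41^1
d(2952) = (3+1) × (2+1) × (1+1) = 24

24 divisors


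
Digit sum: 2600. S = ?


2 + 6 + 0 + 0 = 8


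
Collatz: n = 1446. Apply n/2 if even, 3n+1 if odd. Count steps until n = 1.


1446 → 723 → 2170 → 1085 → 3256 → 1628 → 814 → 407 → 1222 → 611 → 1834 → 917 → 2752 → 1376 → 688 → 344 → 172 → 86 → 43 → 130 → 65 → 196 → 98 → 49 → 148 → 74 → 37 → 112 → 56 → 28 → 14 → 7 → 22 → 11 → 34 → 17 → 52 → 26 → 13 → 40 → 20 → 10 → 5 → 16 → 8 → 4 → 2 → 1
Total steps = 47

47 steps


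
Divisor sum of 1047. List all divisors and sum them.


Divisors of 1047: 1, 3, 349, 1047
Sum = 1 + 3 + 349 + 1047 = 1400

σ(1047) = 1400


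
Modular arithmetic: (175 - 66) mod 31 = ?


175 - 66 = 109
109 mod 31 = 16


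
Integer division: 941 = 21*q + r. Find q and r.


941 = 21 * 44 + 17
Check: 924 + 17 = 941

q = 44, r = 17


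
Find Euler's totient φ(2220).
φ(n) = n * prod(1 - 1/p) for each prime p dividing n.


2220 = 2^2 × 3 × 5 × 37
Prime factors: 2, 3, 5, 37
φ(2220) = 2220 × (1-1/2) × (1-1/3) × (1-1/5) × (1-1/37)
= 2220 × 1/2 × 2/3 × 4/5 × 36/37 = 576

φ(2220) = 576


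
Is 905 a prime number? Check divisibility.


905 / 5 = 181 (exact division)
905 is NOT prime.

No, 905 is not prime


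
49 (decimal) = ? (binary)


49 (base 10) = 49 (decimal)
49 (decimal) = 110001 (base 2)


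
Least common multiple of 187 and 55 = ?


GCD(187, 55) = 11
LCM = 187*55/11 = 10285/11 = 935

LCM = 935


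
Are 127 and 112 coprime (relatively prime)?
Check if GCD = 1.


Euclidean algorithm:
127 = 1 * 112 + 15
112 = 7 * 15 + 7
15 = 2 * 7 + 1
7 = 7 * 1 + 0
GCD(127, 112) = 1

Yes, coprime (GCD = 1)


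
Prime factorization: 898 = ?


898 / 2 = 449
449 / 449 = 1
898 = 2 × 449


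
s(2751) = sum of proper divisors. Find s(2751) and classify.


Proper divisors: 1, 3, 7, 21, 131, 393, 917
Sum = 1 + 3 + 7 + 21 + 131 + 393 + 917 = 1473
1473 < 2751 → deficient

s(2751) = 1473 (deficient)


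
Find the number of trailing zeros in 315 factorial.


floor(315/5) = 63
floor(315/25) = 12
floor(315/125) = 2
Total = 77

77 trailing zeros


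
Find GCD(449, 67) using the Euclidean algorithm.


449 = 6 * 67 + 47
67 = 1 * 47 + 20
47 = 2 * 20 + 7
20 = 2 * 7 + 6
7 = 1 * 6 + 1
6 = 6 * 1 + 0
GCD = 1


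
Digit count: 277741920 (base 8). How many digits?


277741920 in base 8 = 2043400540
Number of digits = 10

10 digits (base 8)


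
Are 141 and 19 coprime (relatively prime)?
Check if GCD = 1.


Euclidean algorithm:
141 = 7 * 19 + 8
19 = 2 * 8 + 3
8 = 2 * 3 + 2
3 = 1 * 2 + 1
2 = 2 * 1 + 0
GCD(141, 19) = 1

Yes, coprime (GCD = 1)


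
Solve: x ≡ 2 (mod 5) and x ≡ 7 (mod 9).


M = 5*9 = 45
M1 = M/5 = 9, M2 = M/9 = 5
M1^(-1) mod 5 = 4, M2^(-1) mod 9 = 2
x = 2*9*4 + 7*5*2 = 142
142 mod 45 = 7
Check: 7 mod 5 = 2 ✓, 7 mod 9 = 7 ✓

x ≡ 7 (mod 45)


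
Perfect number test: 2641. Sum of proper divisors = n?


Proper divisors of 2641: 1, 19, 139
Sum = 1 + 19 + 139 = 159

No, 2641 is not perfect (159 ≠ 2641)


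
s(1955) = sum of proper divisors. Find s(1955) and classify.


Proper divisors: 1, 5, 17, 23, 85, 115, 391
Sum = 1 + 5 + 17 + 23 + 85 + 115 + 391 = 637
637 < 1955 → deficient

s(1955) = 637 (deficient)


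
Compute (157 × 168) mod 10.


157 × 168 = 26376
26376 mod 10 = 6


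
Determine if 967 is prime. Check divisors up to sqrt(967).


Check divisors up to sqrt(967) = 31.0966
No divisors found.
967 is prime.

Yes, 967 is prime


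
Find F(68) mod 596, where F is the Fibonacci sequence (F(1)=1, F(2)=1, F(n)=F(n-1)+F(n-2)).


F(k) mod 596 for k=1..68:
1, 1, 2, 3, 5, 8, 13, 21, 34, 55, 89, 144, 233, 377, 14, 391, 405, 200, 9, 209, 218, 427, 49, 476, 525, 405, 334, 143, 477, 24, 501, 525, 430, 359, 193, 552, 149, 105, 254, 359, 17, 376, 393, 173, 566, 143, 113, 256, 369, 29, 398, 427, 229, 60, 289, 349, 42, 391, 433, 228, 65, 293, 358, 55, 413, 468, 285, 157
F(68) mod 596 = 157


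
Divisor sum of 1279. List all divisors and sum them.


Divisors of 1279: 1, 1279
Sum = 1 + 1279 = 1280

σ(1279) = 1280


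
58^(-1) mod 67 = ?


Use the extended Euclidean algorithm on (67, 58); each row r = 67*s + 58*t:
r=67, s=1, t=0
r=58, s=0, t=1
q=1: r=9, s=1, t=-1   [67*(1) + 58*(-1) = 9]
q=6: r=4, s=-6, t=7   [67*(-6) + 58*(7) = 4]
q=2: r=1, s=13, t=-15   [67*(13) + 58*(-15) = 1]
q=4: r=0, s=-58, t=67   [67*(-58) + 58*(67) = 0]
GCD = 1 with t = -15, so 58*(-15) ≡ 1 (mod 67)
Inverse = -15 mod 67 = 52
Check: 58 * 52 = 3016 ≡ 1 (mod 67)

58^(-1) ≡ 52 (mod 67)


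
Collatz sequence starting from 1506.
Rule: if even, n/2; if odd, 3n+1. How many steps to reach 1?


1506 → 753 → 2260 → 1130 → 565 → 1696 → 848 → 424 → 212 → 106 → 53 → 160 → 80 → 40 → 20 → 10 → 5 → 16 → 8 → 4 → 2 → 1
Total steps = 21

21 steps


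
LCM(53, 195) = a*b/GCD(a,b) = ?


GCD(53, 195) = 1
LCM = 53*195/1 = 10335/1 = 10335

LCM = 10335


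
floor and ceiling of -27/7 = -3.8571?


-27/7 = -3.8571
floor = -4
ceil = -3

floor = -4, ceil = -3


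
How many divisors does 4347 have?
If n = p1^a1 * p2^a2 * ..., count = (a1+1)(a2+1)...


4347 = 3^3 × 7^1 × 23^1
d(4347) = (3+1) × (1+1) × (1+1) = 16

16 divisors


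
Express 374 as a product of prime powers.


374 / 2 = 187
187 / 11 = 17
17 / 17 = 1
374 = 2 × 11 × 17


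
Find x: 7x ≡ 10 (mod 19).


GCD(7, 19) = 1, unique solution
a^(-1) mod 19 = 11
x = 11 * 10 mod 19 = 15

x ≡ 15 (mod 19)


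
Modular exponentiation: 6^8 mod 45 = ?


6^1 mod 45 = 6
6^2 mod 45 = 36
6^3 mod 45 = 36
6^4 mod 45 = 36
6^5 mod 45 = 36
6^6 mod 45 = 36
6^7 mod 45 = 36
6^8 mod 45 = 36


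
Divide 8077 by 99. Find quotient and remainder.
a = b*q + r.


8077 = 99 * 81 + 58
Check: 8019 + 58 = 8077

q = 81, r = 58


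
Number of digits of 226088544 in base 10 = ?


226088544 has 9 digits in base 10
floor(log10(226088544)) + 1 = floor(8.3543) + 1 = 9

9 digits (base 10)


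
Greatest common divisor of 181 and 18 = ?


181 = 10 * 18 + 1
18 = 18 * 1 + 0
GCD = 1


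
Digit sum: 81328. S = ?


8 + 1 + 3 + 2 + 8 = 22


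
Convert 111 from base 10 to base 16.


111 (base 10) = 111 (decimal)
111 (decimal) = 6F (base 16)


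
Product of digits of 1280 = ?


1 × 2 × 8 × 0 = 0


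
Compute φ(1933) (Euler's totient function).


1933 = 1933
Prime factors: 1933
φ(1933) = 1933 × (1-1/1933)
= 1933 × 1932/1933 = 1932

φ(1933) = 1932


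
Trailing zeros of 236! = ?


floor(236/5) = 47
floor(236/25) = 9
floor(236/125) = 1
Total = 57

57 trailing zeros


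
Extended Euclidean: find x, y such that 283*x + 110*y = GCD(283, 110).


Tabular extended Euclidean (each row: r = 283*s + 110*t):
r=283, s=1, t=0
r=110, s=0, t=1
q=2: r=63, s=1, t=-2   [283*(1) + 110*(-2) = 63]
q=1: r=47, s=-1, t=3   [283*(-1) + 110*(3) = 47]
q=1: r=16, s=2, t=-5   [283*(2) + 110*(-5) = 16]
q=2: r=15, s=-5, t=13   [283*(-5) + 110*(13) = 15]
q=1: r=1, s=7, t=-18   [283*(7) + 110*(-18) = 1]
q=15: r=0, s=-110, t=283   [283*(-110) + 110*(283) = 0]
GCD = 1; from the row with r=1: x=7, y=-18
Check: 283*(7) + 110*(-18) = 1981 - 1980 = 1

GCD = 1, x = 7, y = -18


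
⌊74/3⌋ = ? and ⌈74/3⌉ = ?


74/3 = 24.6667
floor = 24
ceil = 25

floor = 24, ceil = 25


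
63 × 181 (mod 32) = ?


63 × 181 = 11403
11403 mod 32 = 11


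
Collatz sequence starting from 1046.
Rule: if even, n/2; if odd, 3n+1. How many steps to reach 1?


1046 → 523 → 1570 → 785 → 2356 → 1178 → 589 → 1768 → 884 → 442 → 221 → 664 → 332 → 166 → 83 → 250 → 125 → 376 → 188 → 94 → 47 → 142 → 71 → 214 → 107 → 322 → 161 → 484 → 242 → 121 → 364 → 182 → 91 → 274 → 137 → 412 → 206 → 103 → 310 → 155 → 466 → 233 → 700 → 350 → 175 → 526 → 263 → 790 → 395 → 1186 → 593 → 1780 → 890 → 445 → 1336 → 668 → 334 → 167 → 502 → 251 → 754 → 377 → 1132 → 566 → 283 → 850 → 425 → 1276 → 638 → 319 → 958 → 479 → 1438 → 719 → 2158 → 1079 → 3238 → 1619 → 4858 → 2429 → 7288 → 3644 → 1822 → 911 → 2734 → 1367 → 4102 → 2051 → 6154 → 3077 → 9232 → 4616 → 2308 → 1154 → 577 → 1732 → 866 → 433 → 1300 → 650 → 325 → 976 → 488 → 244 → 122 → 61 → 184 → 92 → 46 → 23 → 70 → 35 → 106 → 53 → 160 → 80 → 40 → 20 → 10 → 5 → 16 → 8 → 4 → 2 → 1
Total steps = 124

124 steps


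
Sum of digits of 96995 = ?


9 + 6 + 9 + 9 + 5 = 38


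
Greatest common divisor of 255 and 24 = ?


255 = 10 * 24 + 15
24 = 1 * 15 + 9
15 = 1 * 9 + 6
9 = 1 * 6 + 3
6 = 2 * 3 + 0
GCD = 3


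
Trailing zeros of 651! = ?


floor(651/5) = 130
floor(651/25) = 26
floor(651/125) = 5
floor(651/625) = 1
Total = 162

162 trailing zeros


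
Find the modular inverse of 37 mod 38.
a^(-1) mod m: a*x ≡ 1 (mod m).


Use the extended Euclidean algorithm on (38, 37); each row r = 38*s + 37*t:
r=38, s=1, t=0
r=37, s=0, t=1
q=1: r=1, s=1, t=-1   [38*(1) + 37*(-1) = 1]
q=37: r=0, s=-37, t=38   [38*(-37) + 37*(38) = 0]
GCD = 1 with t = -1, so 37*(-1) ≡ 1 (mod 38)
Inverse = -1 mod 38 = 37
Check: 37 * 37 = 1369 ≡ 1 (mod 38)

37^(-1) ≡ 37 (mod 38)


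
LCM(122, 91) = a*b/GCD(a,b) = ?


GCD(122, 91) = 1
LCM = 122*91/1 = 11102/1 = 11102

LCM = 11102


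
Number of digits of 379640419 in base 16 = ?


379640419 in base 16 = 16A0DA63
Number of digits = 8

8 digits (base 16)


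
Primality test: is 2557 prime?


Check divisors up to sqrt(2557) = 50.5668
No divisors found.
2557 is prime.

Yes, 2557 is prime


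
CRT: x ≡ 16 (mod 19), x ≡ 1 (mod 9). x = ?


M = 19*9 = 171
M1 = M/19 = 9, M2 = M/9 = 19
M1^(-1) mod 19 = 17, M2^(-1) mod 9 = 1
x = 16*9*17 + 1*19*1 = 2467
2467 mod 171 = 73
Check: 73 mod 19 = 16 ✓, 73 mod 9 = 1 ✓

x ≡ 73 (mod 171)


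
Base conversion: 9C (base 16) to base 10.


9C (base 16) = 156 (decimal)
156 (decimal) = 156 (base 10)


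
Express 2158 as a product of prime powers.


2158 / 2 = 1079
1079 / 13 = 83
83 / 83 = 1
2158 = 2 × 13 × 83


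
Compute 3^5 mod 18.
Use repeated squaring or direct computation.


3^1 mod 18 = 3
3^2 mod 18 = 9
3^3 mod 18 = 9
3^4 mod 18 = 9
3^5 mod 18 = 9


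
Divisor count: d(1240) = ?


1240 = 2^3 × 5^1 × 31^1
d(1240) = (3+1) × (1+1) × (1+1) = 16

16 divisors


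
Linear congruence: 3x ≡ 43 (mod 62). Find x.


GCD(3, 62) = 1, unique solution
a^(-1) mod 62 = 21
x = 21 * 43 mod 62 = 35

x ≡ 35 (mod 62)


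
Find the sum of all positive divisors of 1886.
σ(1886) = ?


Divisors of 1886: 1, 2, 23, 41, 46, 82, 943, 1886
Sum = 1 + 2 + 23 + 41 + 46 + 82 + 943 + 1886 = 3024

σ(1886) = 3024


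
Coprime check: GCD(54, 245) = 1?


Euclidean algorithm:
245 = 4 * 54 + 29
54 = 1 * 29 + 25
29 = 1 * 25 + 4
25 = 6 * 4 + 1
4 = 4 * 1 + 0
GCD(54, 245) = 1

Yes, coprime (GCD = 1)


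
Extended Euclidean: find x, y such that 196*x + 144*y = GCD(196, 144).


Tabular extended Euclidean (each row: r = 196*s + 144*t):
r=196, s=1, t=0
r=144, s=0, t=1
q=1: r=52, s=1, t=-1   [196*(1) + 144*(-1) = 52]
q=2: r=40, s=-2, t=3   [196*(-2) + 144*(3) = 40]
q=1: r=12, s=3, t=-4   [196*(3) + 144*(-4) = 12]
q=3: r=4, s=-11, t=15   [196*(-11) + 144*(15) = 4]
q=3: r=0, s=36, t=-49   [196*(36) + 144*(-49) = 0]
GCD = 4; from the row with r=4: x=-11, y=15
Check: 196*(-11) + 144*(15) = -2156 + 2160 = 4

GCD = 4, x = -11, y = 15


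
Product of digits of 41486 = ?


4 × 1 × 4 × 8 × 6 = 768


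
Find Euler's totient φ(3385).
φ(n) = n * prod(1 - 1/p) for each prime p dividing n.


3385 = 5 × 677
Prime factors: 5, 677
φ(3385) = 3385 × (1-1/5) × (1-1/677)
= 3385 × 4/5 × 676/677 = 2704

φ(3385) = 2704


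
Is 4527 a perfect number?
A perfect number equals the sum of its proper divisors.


Proper divisors of 4527: 1, 3, 9, 503, 1509
Sum = 1 + 3 + 9 + 503 + 1509 = 2025

No, 4527 is not perfect (2025 ≠ 4527)


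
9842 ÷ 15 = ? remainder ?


9842 = 15 * 656 + 2
Check: 9840 + 2 = 9842

q = 656, r = 2


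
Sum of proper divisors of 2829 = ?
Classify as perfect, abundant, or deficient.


Proper divisors: 1, 3, 23, 41, 69, 123, 943
Sum = 1 + 3 + 23 + 41 + 69 + 123 + 943 = 1203
1203 < 2829 → deficient

s(2829) = 1203 (deficient)


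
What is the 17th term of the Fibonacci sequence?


Sequence: 1, 1, 2, 3, 5, 8, 13, 21, 34, 55, 89, 144, 233, 377, 610, 987, 1597
F(17) = 1597


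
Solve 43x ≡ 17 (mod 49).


GCD(43, 49) = 1, unique solution
a^(-1) mod 49 = 8
x = 8 * 17 mod 49 = 38

x ≡ 38 (mod 49)


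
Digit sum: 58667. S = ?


5 + 8 + 6 + 6 + 7 = 32


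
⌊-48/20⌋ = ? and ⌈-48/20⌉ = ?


-48/20 = -2.4000
floor = -3
ceil = -2

floor = -3, ceil = -2


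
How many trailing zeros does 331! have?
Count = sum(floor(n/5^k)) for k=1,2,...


floor(331/5) = 66
floor(331/25) = 13
floor(331/125) = 2
Total = 81

81 trailing zeros


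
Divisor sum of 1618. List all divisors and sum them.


Divisors of 1618: 1, 2, 809, 1618
Sum = 1 + 2 + 809 + 1618 = 2430

σ(1618) = 2430


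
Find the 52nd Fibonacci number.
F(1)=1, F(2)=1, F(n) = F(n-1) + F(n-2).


Sequence: 1, 1, 2, 3, 5, 8, 13, 21, 34, 55, 89, 144, 233, 377, 610, 987, 1597, 2584, 4181, 6765, 10946, 17711, 28657, 46368, 75025, 121393, 196418, 317811, 514229, 832040, 1346269, 2178309, 3524578, 5702887, 9227465, 14930352, 24157817, 39088169, 63245986, 102334155, 165580141, 267914296, 433494437, 701408733, 1134903170, 1836311903, 2971215073, 4807526976, 7778742049, 12586269025, 20365011074, 32951280099
F(52) = 32951280099


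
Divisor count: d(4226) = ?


4226 = 2^1 × 2113^1
d(4226) = (1+1) × (1+1) = 4

4 divisors


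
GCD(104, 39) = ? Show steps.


104 = 2 * 39 + 26
39 = 1 * 26 + 13
26 = 2 * 13 + 0
GCD = 13


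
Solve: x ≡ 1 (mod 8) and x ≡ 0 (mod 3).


M = 8*3 = 24
M1 = M/8 = 3, M2 = M/3 = 8
M1^(-1) mod 8 = 3, M2^(-1) mod 3 = 2
x = 1*3*3 + 0*8*2 = 9
9 mod 24 = 9
Check: 9 mod 8 = 1 ✓, 9 mod 3 = 0 ✓

x ≡ 9 (mod 24)


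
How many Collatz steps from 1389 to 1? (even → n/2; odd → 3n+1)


1389 → 4168 → 2084 → 1042 → 521 → 1564 → 782 → 391 → 1174 → 587 → 1762 → 881 → 2644 → 1322 → 661 → 1984 → 992 → 496 → 248 → 124 → 62 → 31 → 94 → 47 → 142 → 71 → 214 → 107 → 322 → 161 → 484 → 242 → 121 → 364 → 182 → 91 → 274 → 137 → 412 → 206 → 103 → 310 → 155 → 466 → 233 → 700 → 350 → 175 → 526 → 263 → 790 → 395 → 1186 → 593 → 1780 → 890 → 445 → 1336 → 668 → 334 → 167 → 502 → 251 → 754 → 377 → 1132 → 566 → 283 → 850 → 425 → 1276 → 638 → 319 → 958 → 479 → 1438 → 719 → 2158 → 1079 → 3238 → 1619 → 4858 → 2429 → 7288 → 3644 → 1822 → 911 → 2734 → 1367 → 4102 → 2051 → 6154 → 3077 → 9232 → 4616 → 2308 → 1154 → 577 → 1732 → 866 → 433 → 1300 → 650 → 325 → 976 → 488 → 244 → 122 → 61 → 184 → 92 → 46 → 23 → 70 → 35 → 106 → 53 → 160 → 80 → 40 → 20 → 10 → 5 → 16 → 8 → 4 → 2 → 1
Total steps = 127

127 steps


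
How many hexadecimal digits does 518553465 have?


518553465 in base 16 = 1EE87F79
Number of digits = 8

8 digits (base 16)


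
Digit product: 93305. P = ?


9 × 3 × 3 × 0 × 5 = 0


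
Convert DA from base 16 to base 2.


DA (base 16) = 218 (decimal)
218 (decimal) = 11011010 (base 2)


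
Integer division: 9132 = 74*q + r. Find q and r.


9132 = 74 * 123 + 30
Check: 9102 + 30 = 9132

q = 123, r = 30


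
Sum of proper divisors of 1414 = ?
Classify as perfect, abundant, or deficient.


Proper divisors: 1, 2, 7, 14, 101, 202, 707
Sum = 1 + 2 + 7 + 14 + 101 + 202 + 707 = 1034
1034 < 1414 → deficient

s(1414) = 1034 (deficient)


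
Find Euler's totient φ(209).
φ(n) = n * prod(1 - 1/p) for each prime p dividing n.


209 = 11 × 19
Prime factors: 11, 19
φ(209) = 209 × (1-1/11) × (1-1/19)
= 209 × 10/11 × 18/19 = 180

φ(209) = 180


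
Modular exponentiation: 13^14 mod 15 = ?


13^1 mod 15 = 13
13^2 mod 15 = 4
13^3 mod 15 = 7
13^4 mod 15 = 1
13^5 mod 15 = 13
13^6 mod 15 = 4
13^7 mod 15 = 7
13^8 mod 15 = 1
13^9 mod 15 = 13
13^10 mod 15 = 4
13^11 mod 15 = 7
13^12 mod 15 = 1
13^13 mod 15 = 13
13^14 mod 15 = 4


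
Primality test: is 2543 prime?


Check divisors up to sqrt(2543) = 50.4282
No divisors found.
2543 is prime.

Yes, 2543 is prime


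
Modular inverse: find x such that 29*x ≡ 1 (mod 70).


Use the extended Euclidean algorithm on (70, 29); each row r = 70*s + 29*t:
r=70, s=1, t=0
r=29, s=0, t=1
q=2: r=12, s=1, t=-2   [70*(1) + 29*(-2) = 12]
q=2: r=5, s=-2, t=5   [70*(-2) + 29*(5) = 5]
q=2: r=2, s=5, t=-12   [70*(5) + 29*(-12) = 2]
q=2: r=1, s=-12, t=29   [70*(-12) + 29*(29) = 1]
q=2: r=0, s=29, t=-70   [70*(29) + 29*(-70) = 0]
GCD = 1 with t = 29, so 29*(29) ≡ 1 (mod 70)
Inverse = 29 mod 70 = 29
Check: 29 * 29 = 841 ≡ 1 (mod 70)

29^(-1) ≡ 29 (mod 70)


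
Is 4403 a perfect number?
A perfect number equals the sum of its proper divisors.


Proper divisors of 4403: 1, 7, 17, 37, 119, 259, 629
Sum = 1 + 7 + 17 + 37 + 119 + 259 + 629 = 1069

No, 4403 is not perfect (1069 ≠ 4403)


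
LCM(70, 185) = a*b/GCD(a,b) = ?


GCD(70, 185) = 5
LCM = 70*185/5 = 12950/5 = 2590

LCM = 2590


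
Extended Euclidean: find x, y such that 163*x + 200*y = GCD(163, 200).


Tabular extended Euclidean (each row: r = 163*s + 200*t):
r=163, s=1, t=0
r=200, s=0, t=1
q=0: r=163, s=1, t=0   [163*(1) + 200*(0) = 163]
q=1: r=37, s=-1, t=1   [163*(-1) + 200*(1) = 37]
q=4: r=15, s=5, t=-4   [163*(5) + 200*(-4) = 15]
q=2: r=7, s=-11, t=9   [163*(-11) + 200*(9) = 7]
q=2: r=1, s=27, t=-22   [163*(27) + 200*(-22) = 1]
q=7: r=0, s=-200, t=163   [163*(-200) + 200*(163) = 0]
GCD = 1; from the row with r=1: x=27, y=-22
Check: 163*(27) + 200*(-22) = 4401 - 4400 = 1

GCD = 1, x = 27, y = -22


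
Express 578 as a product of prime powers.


578 / 2 = 289
289 / 17 = 17
17 / 17 = 1
578 = 2 × 17^2


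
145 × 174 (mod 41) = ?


145 × 174 = 25230
25230 mod 41 = 15


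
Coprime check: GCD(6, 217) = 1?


Euclidean algorithm:
217 = 36 * 6 + 1
6 = 6 * 1 + 0
GCD(6, 217) = 1

Yes, coprime (GCD = 1)


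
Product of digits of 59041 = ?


5 × 9 × 0 × 4 × 1 = 0


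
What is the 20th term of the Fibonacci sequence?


Sequence: 1, 1, 2, 3, 5, 8, 13, 21, 34, 55, 89, 144, 233, 377, 610, 987, 1597, 2584, 4181, 6765
F(20) = 6765


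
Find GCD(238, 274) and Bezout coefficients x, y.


Tabular extended Euclidean (each row: r = 238*s + 274*t):
r=238, s=1, t=0
r=274, s=0, t=1
q=0: r=238, s=1, t=0   [238*(1) + 274*(0) = 238]
q=1: r=36, s=-1, t=1   [238*(-1) + 274*(1) = 36]
q=6: r=22, s=7, t=-6   [238*(7) + 274*(-6) = 22]
q=1: r=14, s=-8, t=7   [238*(-8) + 274*(7) = 14]
q=1: r=8, s=15, t=-13   [238*(15) + 274*(-13) = 8]
q=1: r=6, s=-23, t=20   [238*(-23) + 274*(20) = 6]
q=1: r=2, s=38, t=-33   [238*(38) + 274*(-33) = 2]
q=3: r=0, s=-137, t=119   [238*(-137) + 274*(119) = 0]
GCD = 2; from the row with r=2: x=38, y=-33
Check: 238*(38) + 274*(-33) = 9044 - 9042 = 2

GCD = 2, x = 38, y = -33


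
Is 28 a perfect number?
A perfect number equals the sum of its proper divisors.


Proper divisors of 28: 1, 2, 4, 7, 14
Sum = 1 + 2 + 4 + 7 + 14 = 28

Yes, 28 is perfect (28 = 28)


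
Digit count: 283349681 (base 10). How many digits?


283349681 has 9 digits in base 10
floor(log10(283349681)) + 1 = floor(8.4523) + 1 = 9

9 digits (base 10)


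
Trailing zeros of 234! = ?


floor(234/5) = 46
floor(234/25) = 9
floor(234/125) = 1
Total = 56

56 trailing zeros


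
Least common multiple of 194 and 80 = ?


GCD(194, 80) = 2
LCM = 194*80/2 = 15520/2 = 7760

LCM = 7760


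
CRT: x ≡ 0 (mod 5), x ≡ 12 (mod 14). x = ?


M = 5*14 = 70
M1 = M/5 = 14, M2 = M/14 = 5
M1^(-1) mod 5 = 4, M2^(-1) mod 14 = 3
x = 0*14*4 + 12*5*3 = 180
180 mod 70 = 40
Check: 40 mod 5 = 0 ✓, 40 mod 14 = 12 ✓

x ≡ 40 (mod 70)


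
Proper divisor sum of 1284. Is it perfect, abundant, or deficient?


Proper divisors: 1, 2, 3, 4, 6, 12, 107, 214, 321, 428, 642
Sum = 1 + 2 + 3 + 4 + 6 + 12 + 107 + 214 + 321 + 428 + 642 = 1740
1740 > 1284 → abundant

s(1284) = 1740 (abundant)


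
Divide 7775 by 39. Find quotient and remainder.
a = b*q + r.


7775 = 39 * 199 + 14
Check: 7761 + 14 = 7775

q = 199, r = 14


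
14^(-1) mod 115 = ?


Use the extended Euclidean algorithm on (115, 14); each row r = 115*s + 14*t:
r=115, s=1, t=0
r=14, s=0, t=1
q=8: r=3, s=1, t=-8   [115*(1) + 14*(-8) = 3]
q=4: r=2, s=-4, t=33   [115*(-4) + 14*(33) = 2]
q=1: r=1, s=5, t=-41   [115*(5) + 14*(-41) = 1]
q=2: r=0, s=-14, t=115   [115*(-14) + 14*(115) = 0]
GCD = 1 with t = -41, so 14*(-41) ≡ 1 (mod 115)
Inverse = -41 mod 115 = 74
Check: 14 * 74 = 1036 ≡ 1 (mod 115)

14^(-1) ≡ 74 (mod 115)


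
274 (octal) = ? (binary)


274 (base 8) = 188 (decimal)
188 (decimal) = 10111100 (base 2)


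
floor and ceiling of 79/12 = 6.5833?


79/12 = 6.5833
floor = 6
ceil = 7

floor = 6, ceil = 7


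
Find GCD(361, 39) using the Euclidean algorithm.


361 = 9 * 39 + 10
39 = 3 * 10 + 9
10 = 1 * 9 + 1
9 = 9 * 1 + 0
GCD = 1


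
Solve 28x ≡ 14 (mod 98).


GCD(28, 98) = 14 divides 14
Divide: 2x ≡ 1 (mod 7)
x ≡ 4 (mod 7)


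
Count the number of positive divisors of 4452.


4452 = 2^2 × 3^1 × 7^1 × 53^1
d(4452) = (2+1) × (1+1) × (1+1) × (1+1) = 24

24 divisors


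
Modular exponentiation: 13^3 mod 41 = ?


13^1 mod 41 = 13
13^2 mod 41 = 5
13^3 mod 41 = 24


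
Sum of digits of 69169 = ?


6 + 9 + 1 + 6 + 9 = 31


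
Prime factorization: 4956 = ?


4956 / 2 = 2478
2478 / 2 = 1239
1239 / 3 = 413
413 / 7 = 59
59 / 59 = 1
4956 = 2^2 × 3 × 7 × 59


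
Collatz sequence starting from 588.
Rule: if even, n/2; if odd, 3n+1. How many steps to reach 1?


588 → 294 → 147 → 442 → 221 → 664 → 332 → 166 → 83 → 250 → 125 → 376 → 188 → 94 → 47 → 142 → 71 → 214 → 107 → 322 → 161 → 484 → 242 → 121 → 364 → 182 → 91 → 274 → 137 → 412 → 206 → 103 → 310 → 155 → 466 → 233 → 700 → 350 → 175 → 526 → 263 → 790 → 395 → 1186 → 593 → 1780 → 890 → 445 → 1336 → 668 → 334 → 167 → 502 → 251 → 754 → 377 → 1132 → 566 → 283 → 850 → 425 → 1276 → 638 → 319 → 958 → 479 → 1438 → 719 → 2158 → 1079 → 3238 → 1619 → 4858 → 2429 → 7288 → 3644 → 1822 → 911 → 2734 → 1367 → 4102 → 2051 → 6154 → 3077 → 9232 → 4616 → 2308 → 1154 → 577 → 1732 → 866 → 433 → 1300 → 650 → 325 → 976 → 488 → 244 → 122 → 61 → 184 → 92 → 46 → 23 → 70 → 35 → 106 → 53 → 160 → 80 → 40 → 20 → 10 → 5 → 16 → 8 → 4 → 2 → 1
Total steps = 118

118 steps


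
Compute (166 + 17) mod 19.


166 + 17 = 183
183 mod 19 = 12


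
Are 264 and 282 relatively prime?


Euclidean algorithm:
282 = 1 * 264 + 18
264 = 14 * 18 + 12
18 = 1 * 12 + 6
12 = 2 * 6 + 0
GCD(264, 282) = 6

No, not coprime (GCD = 6)


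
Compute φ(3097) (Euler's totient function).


3097 = 19 × 163
Prime factors: 19, 163
φ(3097) = 3097 × (1-1/19) × (1-1/163)
= 3097 × 18/19 × 162/163 = 2916

φ(3097) = 2916


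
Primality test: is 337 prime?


Check divisors up to sqrt(337) = 18.3576
No divisors found.
337 is prime.

Yes, 337 is prime


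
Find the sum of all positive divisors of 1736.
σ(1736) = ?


Divisors of 1736: 1, 2, 4, 7, 8, 14, 28, 31, 56, 62, 124, 217, 248, 434, 868, 1736
Sum = 1 + 2 + 4 + 7 + 8 + 14 + 28 + 31 + 56 + 62 + 124 + 217 + 248 + 434 + 868 + 1736 = 3840

σ(1736) = 3840


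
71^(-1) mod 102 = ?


Use the extended Euclidean algorithm on (102, 71); each row r = 102*s + 71*t:
r=102, s=1, t=0
r=71, s=0, t=1
q=1: r=31, s=1, t=-1   [102*(1) + 71*(-1) = 31]
q=2: r=9, s=-2, t=3   [102*(-2) + 71*(3) = 9]
q=3: r=4, s=7, t=-10   [102*(7) + 71*(-10) = 4]
q=2: r=1, s=-16, t=23   [102*(-16) + 71*(23) = 1]
q=4: r=0, s=71, t=-102   [102*(71) + 71*(-102) = 0]
GCD = 1 with t = 23, so 71*(23) ≡ 1 (mod 102)
Inverse = 23 mod 102 = 23
Check: 71 * 23 = 1633 ≡ 1 (mod 102)

71^(-1) ≡ 23 (mod 102)


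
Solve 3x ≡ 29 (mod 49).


GCD(3, 49) = 1, unique solution
a^(-1) mod 49 = 33
x = 33 * 29 mod 49 = 26

x ≡ 26 (mod 49)


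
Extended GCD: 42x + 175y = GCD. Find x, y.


Tabular extended Euclidean (each row: r = 42*s + 175*t):
r=42, s=1, t=0
r=175, s=0, t=1
q=0: r=42, s=1, t=0   [42*(1) + 175*(0) = 42]
q=4: r=7, s=-4, t=1   [42*(-4) + 175*(1) = 7]
q=6: r=0, s=25, t=-6   [42*(25) + 175*(-6) = 0]
GCD = 7; from the row with r=7: x=-4, y=1
Check: 42*(-4) + 175*(1) = -168 + 175 = 7

GCD = 7, x = -4, y = 1


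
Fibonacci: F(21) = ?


Sequence: 1, 1, 2, 3, 5, 8, 13, 21, 34, 55, 89, 144, 233, 377, 610, 987, 1597, 2584, 4181, 6765, 10946
F(21) = 10946


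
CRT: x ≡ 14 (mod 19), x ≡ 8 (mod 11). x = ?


M = 19*11 = 209
M1 = M/19 = 11, M2 = M/11 = 19
M1^(-1) mod 19 = 7, M2^(-1) mod 11 = 7
x = 14*11*7 + 8*19*7 = 2142
2142 mod 209 = 52
Check: 52 mod 19 = 14 ✓, 52 mod 11 = 8 ✓

x ≡ 52 (mod 209)


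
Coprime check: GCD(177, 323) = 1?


Euclidean algorithm:
323 = 1 * 177 + 146
177 = 1 * 146 + 31
146 = 4 * 31 + 22
31 = 1 * 22 + 9
22 = 2 * 9 + 4
9 = 2 * 4 + 1
4 = 4 * 1 + 0
GCD(177, 323) = 1

Yes, coprime (GCD = 1)


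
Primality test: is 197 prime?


Check divisors up to sqrt(197) = 14.0357
No divisors found.
197 is prime.

Yes, 197 is prime


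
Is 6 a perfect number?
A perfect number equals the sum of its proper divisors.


Proper divisors of 6: 1, 2, 3
Sum = 1 + 2 + 3 = 6

Yes, 6 is perfect (6 = 6)


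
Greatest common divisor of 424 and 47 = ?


424 = 9 * 47 + 1
47 = 47 * 1 + 0
GCD = 1


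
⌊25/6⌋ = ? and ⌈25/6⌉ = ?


25/6 = 4.1667
floor = 4
ceil = 5

floor = 4, ceil = 5


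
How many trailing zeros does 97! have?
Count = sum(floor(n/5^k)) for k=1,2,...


floor(97/5) = 19
floor(97/25) = 3
Total = 22

22 trailing zeros


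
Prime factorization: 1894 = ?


1894 / 2 = 947
947 / 947 = 1
1894 = 2 × 947


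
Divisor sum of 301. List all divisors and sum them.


Divisors of 301: 1, 7, 43, 301
Sum = 1 + 7 + 43 + 301 = 352

σ(301) = 352


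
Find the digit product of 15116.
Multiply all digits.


1 × 5 × 1 × 1 × 6 = 30


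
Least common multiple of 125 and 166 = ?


GCD(125, 166) = 1
LCM = 125*166/1 = 20750/1 = 20750

LCM = 20750


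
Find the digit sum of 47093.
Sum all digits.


4 + 7 + 0 + 9 + 3 = 23


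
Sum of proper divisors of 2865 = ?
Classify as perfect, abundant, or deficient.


Proper divisors: 1, 3, 5, 15, 191, 573, 955
Sum = 1 + 3 + 5 + 15 + 191 + 573 + 955 = 1743
1743 < 2865 → deficient

s(2865) = 1743 (deficient)


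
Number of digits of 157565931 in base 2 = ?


157565931 in base 2 = 1001011001000100001111101011
Number of digits = 28

28 digits (base 2)


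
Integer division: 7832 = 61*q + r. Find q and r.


7832 = 61 * 128 + 24
Check: 7808 + 24 = 7832

q = 128, r = 24


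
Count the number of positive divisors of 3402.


3402 = 2^1 × 3^5 × 7^1
d(3402) = (1+1) × (5+1) × (1+1) = 24

24 divisors


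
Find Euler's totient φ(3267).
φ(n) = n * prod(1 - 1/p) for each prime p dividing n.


3267 = 3^3 × 11^2
Prime factors: 3, 11
φ(3267) = 3267 × (1-1/3) × (1-1/11)
= 3267 × 2/3 × 10/11 = 1980

φ(3267) = 1980


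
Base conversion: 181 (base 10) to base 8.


181 (base 10) = 181 (decimal)
181 (decimal) = 265 (base 8)


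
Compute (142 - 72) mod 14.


142 - 72 = 70
70 mod 14 = 0


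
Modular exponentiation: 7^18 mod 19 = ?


7^1 mod 19 = 7
7^2 mod 19 = 11
7^3 mod 19 = 1
7^4 mod 19 = 7
7^5 mod 19 = 11
7^6 mod 19 = 1
7^7 mod 19 = 7
7^8 mod 19 = 11
7^9 mod 19 = 1
7^10 mod 19 = 7
7^11 mod 19 = 11
7^12 mod 19 = 1
7^13 mod 19 = 7
7^14 mod 19 = 11
7^15 mod 19 = 1
7^16 mod 19 = 7
7^17 mod 19 = 11
7^18 mod 19 = 1


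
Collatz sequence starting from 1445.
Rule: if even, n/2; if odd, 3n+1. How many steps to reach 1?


1445 → 4336 → 2168 → 1084 → 542 → 271 → 814 → 407 → 1222 → 611 → 1834 → 917 → 2752 → 1376 → 688 → 344 → 172 → 86 → 43 → 130 → 65 → 196 → 98 → 49 → 148 → 74 → 37 → 112 → 56 → 28 → 14 → 7 → 22 → 11 → 34 → 17 → 52 → 26 → 13 → 40 → 20 → 10 → 5 → 16 → 8 → 4 → 2 → 1
Total steps = 47

47 steps


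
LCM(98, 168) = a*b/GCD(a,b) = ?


GCD(98, 168) = 14
LCM = 98*168/14 = 16464/14 = 1176

LCM = 1176


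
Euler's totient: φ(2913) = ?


2913 = 3 × 971
Prime factors: 3, 971
φ(2913) = 2913 × (1-1/3) × (1-1/971)
= 2913 × 2/3 × 970/971 = 1940

φ(2913) = 1940


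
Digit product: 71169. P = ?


7 × 1 × 1 × 6 × 9 = 378


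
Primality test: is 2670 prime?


2670 / 2 = 1335 (exact division)
2670 is NOT prime.

No, 2670 is not prime


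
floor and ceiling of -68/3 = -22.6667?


-68/3 = -22.6667
floor = -23
ceil = -22

floor = -23, ceil = -22


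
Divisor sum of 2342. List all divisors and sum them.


Divisors of 2342: 1, 2, 1171, 2342
Sum = 1 + 2 + 1171 + 2342 = 3516

σ(2342) = 3516


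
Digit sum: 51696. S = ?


5 + 1 + 6 + 9 + 6 = 27


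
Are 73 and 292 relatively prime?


Euclidean algorithm:
292 = 4 * 73 + 0
GCD(73, 292) = 73

No, not coprime (GCD = 73)


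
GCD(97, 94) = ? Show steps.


97 = 1 * 94 + 3
94 = 31 * 3 + 1
3 = 3 * 1 + 0
GCD = 1


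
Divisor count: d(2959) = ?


2959 = 11^1 × 269^1
d(2959) = (1+1) × (1+1) = 4

4 divisors


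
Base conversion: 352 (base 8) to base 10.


352 (base 8) = 234 (decimal)
234 (decimal) = 234 (base 10)


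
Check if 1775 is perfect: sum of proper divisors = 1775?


Proper divisors of 1775: 1, 5, 25, 71, 355
Sum = 1 + 5 + 25 + 71 + 355 = 457

No, 1775 is not perfect (457 ≠ 1775)


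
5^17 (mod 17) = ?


5^1 mod 17 = 5
5^2 mod 17 = 8
5^3 mod 17 = 6
5^4 mod 17 = 13
5^5 mod 17 = 14
5^6 mod 17 = 2
5^7 mod 17 = 10
5^8 mod 17 = 16
5^9 mod 17 = 12
5^10 mod 17 = 9
5^11 mod 17 = 11
5^12 mod 17 = 4
5^13 mod 17 = 3
5^14 mod 17 = 15
5^15 mod 17 = 7
5^16 mod 17 = 1
5^17 mod 17 = 5


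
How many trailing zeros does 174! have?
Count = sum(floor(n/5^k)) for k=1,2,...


floor(174/5) = 34
floor(174/25) = 6
floor(174/125) = 1
Total = 41

41 trailing zeros


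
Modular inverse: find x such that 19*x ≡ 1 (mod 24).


Use the extended Euclidean algorithm on (24, 19); each row r = 24*s + 19*t:
r=24, s=1, t=0
r=19, s=0, t=1
q=1: r=5, s=1, t=-1   [24*(1) + 19*(-1) = 5]
q=3: r=4, s=-3, t=4   [24*(-3) + 19*(4) = 4]
q=1: r=1, s=4, t=-5   [24*(4) + 19*(-5) = 1]
q=4: r=0, s=-19, t=24   [24*(-19) + 19*(24) = 0]
GCD = 1 with t = -5, so 19*(-5) ≡ 1 (mod 24)
Inverse = -5 mod 24 = 19
Check: 19 * 19 = 361 ≡ 1 (mod 24)

19^(-1) ≡ 19 (mod 24)


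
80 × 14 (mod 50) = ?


80 × 14 = 1120
1120 mod 50 = 20


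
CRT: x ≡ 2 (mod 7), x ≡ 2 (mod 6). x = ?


M = 7*6 = 42
M1 = M/7 = 6, M2 = M/6 = 7
M1^(-1) mod 7 = 6, M2^(-1) mod 6 = 1
x = 2*6*6 + 2*7*1 = 86
86 mod 42 = 2
Check: 2 mod 7 = 2 ✓, 2 mod 6 = 2 ✓

x ≡ 2 (mod 42)


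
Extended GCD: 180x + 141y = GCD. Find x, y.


Tabular extended Euclidean (each row: r = 180*s + 141*t):
r=180, s=1, t=0
r=141, s=0, t=1
q=1: r=39, s=1, t=-1   [180*(1) + 141*(-1) = 39]
q=3: r=24, s=-3, t=4   [180*(-3) + 141*(4) = 24]
q=1: r=15, s=4, t=-5   [180*(4) + 141*(-5) = 15]
q=1: r=9, s=-7, t=9   [180*(-7) + 141*(9) = 9]
q=1: r=6, s=11, t=-14   [180*(11) + 141*(-14) = 6]
q=1: r=3, s=-18, t=23   [180*(-18) + 141*(23) = 3]
q=2: r=0, s=47, t=-60   [180*(47) + 141*(-60) = 0]
GCD = 3; from the row with r=3: x=-18, y=23
Check: 180*(-18) + 141*(23) = -3240 + 3243 = 3

GCD = 3, x = -18, y = 23


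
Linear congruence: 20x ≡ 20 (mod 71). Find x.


GCD(20, 71) = 1, unique solution
a^(-1) mod 71 = 32
x = 32 * 20 mod 71 = 1

x ≡ 1 (mod 71)


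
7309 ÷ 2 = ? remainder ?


7309 = 2 * 3654 + 1
Check: 7308 + 1 = 7309

q = 3654, r = 1


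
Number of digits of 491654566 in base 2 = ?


491654566 in base 2 = 11101010011100000110110100110
Number of digits = 29

29 digits (base 2)


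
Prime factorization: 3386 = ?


3386 / 2 = 1693
1693 / 1693 = 1
3386 = 2 × 1693


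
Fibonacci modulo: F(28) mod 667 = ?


F(k) mod 667 for k=1..28:
1, 1, 2, 3, 5, 8, 13, 21, 34, 55, 89, 144, 233, 377, 610, 320, 263, 583, 179, 95, 274, 369, 643, 345, 321, 666, 320, 319
F(28) mod 667 = 319


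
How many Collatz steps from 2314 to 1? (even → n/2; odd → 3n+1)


2314 → 1157 → 3472 → 1736 → 868 → 434 → 217 → 652 → 326 → 163 → 490 → 245 → 736 → 368 → 184 → 92 → 46 → 23 → 70 → 35 → 106 → 53 → 160 → 80 → 40 → 20 → 10 → 5 → 16 → 8 → 4 → 2 → 1
Total steps = 32

32 steps


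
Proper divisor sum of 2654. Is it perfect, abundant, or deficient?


Proper divisors: 1, 2, 1327
Sum = 1 + 2 + 1327 = 1330
1330 < 2654 → deficient

s(2654) = 1330 (deficient)


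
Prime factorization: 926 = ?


926 / 2 = 463
463 / 463 = 1
926 = 2 × 463


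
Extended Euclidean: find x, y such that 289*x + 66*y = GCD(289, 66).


Tabular extended Euclidean (each row: r = 289*s + 66*t):
r=289, s=1, t=0
r=66, s=0, t=1
q=4: r=25, s=1, t=-4   [289*(1) + 66*(-4) = 25]
q=2: r=16, s=-2, t=9   [289*(-2) + 66*(9) = 16]
q=1: r=9, s=3, t=-13   [289*(3) + 66*(-13) = 9]
q=1: r=7, s=-5, t=22   [289*(-5) + 66*(22) = 7]
q=1: r=2, s=8, t=-35   [289*(8) + 66*(-35) = 2]
q=3: r=1, s=-29, t=127   [289*(-29) + 66*(127) = 1]
q=2: r=0, s=66, t=-289   [289*(66) + 66*(-289) = 0]
GCD = 1; from the row with r=1: x=-29, y=127
Check: 289*(-29) + 66*(127) = -8381 + 8382 = 1

GCD = 1, x = -29, y = 127


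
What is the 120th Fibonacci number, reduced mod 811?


F(k) mod 811 for k=1..120:
1, 1, 2, 3, 5, 8, 13, 21, 34, 55, 89, 144, 233, 377, 610, 176, 786, 151, 126, 277, 403, 680, 272, 141, 413, 554, 156, 710, 55, 765, 9, 774, 783, 746, 718, 653, 560, 402, 151, 553, 704, 446, 339, 785, 313, 287, 600, 76, 676, 752, 617, 558, 364, 111, 475, 586, 250, 25, 275, 300, 575, 64, 639, 703, 531, 423, 143, 566, 709, 464, 362, 15, 377, 392, 769, 350, 308, 658, 155, 2, 157, 159, 316, 475, 791, 455, 435, 79, 514, 593, 296, 78, 374, 452, 15, 467, 482, 138, 620, 758, 567, 514, 270, 784, 243, 216, 459, 675, 323, 187, 510, 697, 396, 282, 678, 149, 16, 165, 181, 346
F(120) mod 811 = 346


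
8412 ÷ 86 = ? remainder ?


8412 = 86 * 97 + 70
Check: 8342 + 70 = 8412

q = 97, r = 70


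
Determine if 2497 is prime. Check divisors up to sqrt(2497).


2497 / 11 = 227 (exact division)
2497 is NOT prime.

No, 2497 is not prime


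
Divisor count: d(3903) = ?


3903 = 3^1 × 1301^1
d(3903) = (1+1) × (1+1) = 4

4 divisors


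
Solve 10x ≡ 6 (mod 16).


GCD(10, 16) = 2 divides 6
Divide: 5x ≡ 3 (mod 8)
x ≡ 7 (mod 8)


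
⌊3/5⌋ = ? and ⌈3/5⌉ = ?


3/5 = 0.6000
floor = 0
ceil = 1

floor = 0, ceil = 1


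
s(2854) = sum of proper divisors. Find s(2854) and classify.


Proper divisors: 1, 2, 1427
Sum = 1 + 2 + 1427 = 1430
1430 < 2854 → deficient

s(2854) = 1430 (deficient)


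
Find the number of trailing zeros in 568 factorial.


floor(568/5) = 113
floor(568/25) = 22
floor(568/125) = 4
Total = 139

139 trailing zeros


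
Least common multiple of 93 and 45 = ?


GCD(93, 45) = 3
LCM = 93*45/3 = 4185/3 = 1395

LCM = 1395


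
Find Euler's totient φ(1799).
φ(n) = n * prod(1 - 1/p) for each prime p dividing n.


1799 = 7 × 257
Prime factors: 7, 257
φ(1799) = 1799 × (1-1/7) × (1-1/257)
= 1799 × 6/7 × 256/257 = 1536

φ(1799) = 1536


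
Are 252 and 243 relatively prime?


Euclidean algorithm:
252 = 1 * 243 + 9
243 = 27 * 9 + 0
GCD(252, 243) = 9

No, not coprime (GCD = 9)


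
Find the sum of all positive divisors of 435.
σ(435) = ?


Divisors of 435: 1, 3, 5, 15, 29, 87, 145, 435
Sum = 1 + 3 + 5 + 15 + 29 + 87 + 145 + 435 = 720

σ(435) = 720


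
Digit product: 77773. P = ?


7 × 7 × 7 × 7 × 3 = 7203


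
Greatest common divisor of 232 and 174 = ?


232 = 1 * 174 + 58
174 = 3 * 58 + 0
GCD = 58


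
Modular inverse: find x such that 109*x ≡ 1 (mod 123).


Use the extended Euclidean algorithm on (123, 109); each row r = 123*s + 109*t:
r=123, s=1, t=0
r=109, s=0, t=1
q=1: r=14, s=1, t=-1   [123*(1) + 109*(-1) = 14]
q=7: r=11, s=-7, t=8   [123*(-7) + 109*(8) = 11]
q=1: r=3, s=8, t=-9   [123*(8) + 109*(-9) = 3]
q=3: r=2, s=-31, t=35   [123*(-31) + 109*(35) = 2]
q=1: r=1, s=39, t=-44   [123*(39) + 109*(-44) = 1]
q=2: r=0, s=-109, t=123   [123*(-109) + 109*(123) = 0]
GCD = 1 with t = -44, so 109*(-44) ≡ 1 (mod 123)
Inverse = -44 mod 123 = 79
Check: 109 * 79 = 8611 ≡ 1 (mod 123)

109^(-1) ≡ 79 (mod 123)


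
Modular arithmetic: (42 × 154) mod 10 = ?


42 × 154 = 6468
6468 mod 10 = 8


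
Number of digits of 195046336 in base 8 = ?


195046336 in base 8 = 1350025700
Number of digits = 10

10 digits (base 8)


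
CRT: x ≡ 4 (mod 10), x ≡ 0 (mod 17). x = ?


M = 10*17 = 170
M1 = M/10 = 17, M2 = M/17 = 10
M1^(-1) mod 10 = 3, M2^(-1) mod 17 = 12
x = 4*17*3 + 0*10*12 = 204
204 mod 170 = 34
Check: 34 mod 10 = 4 ✓, 34 mod 17 = 0 ✓

x ≡ 34 (mod 170)


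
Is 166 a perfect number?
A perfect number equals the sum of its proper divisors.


Proper divisors of 166: 1, 2, 83
Sum = 1 + 2 + 83 = 86

No, 166 is not perfect (86 ≠ 166)


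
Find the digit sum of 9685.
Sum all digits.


9 + 6 + 8 + 5 = 28


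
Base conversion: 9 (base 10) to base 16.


9 (base 10) = 9 (decimal)
9 (decimal) = 9 (base 16)


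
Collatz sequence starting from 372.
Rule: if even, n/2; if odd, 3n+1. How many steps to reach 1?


372 → 186 → 93 → 280 → 140 → 70 → 35 → 106 → 53 → 160 → 80 → 40 → 20 → 10 → 5 → 16 → 8 → 4 → 2 → 1
Total steps = 19

19 steps


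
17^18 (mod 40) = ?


17^1 mod 40 = 17
17^2 mod 40 = 9
17^3 mod 40 = 33
17^4 mod 40 = 1
17^5 mod 40 = 17
17^6 mod 40 = 9
17^7 mod 40 = 33
17^8 mod 40 = 1
17^9 mod 40 = 17
17^10 mod 40 = 9
17^11 mod 40 = 33
17^12 mod 40 = 1
17^13 mod 40 = 17
17^14 mod 40 = 9
17^15 mod 40 = 33
17^16 mod 40 = 1
17^17 mod 40 = 17
17^18 mod 40 = 9


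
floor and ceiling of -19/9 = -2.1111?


-19/9 = -2.1111
floor = -3
ceil = -2

floor = -3, ceil = -2


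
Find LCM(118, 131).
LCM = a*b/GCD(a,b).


GCD(118, 131) = 1
LCM = 118*131/1 = 15458/1 = 15458

LCM = 15458


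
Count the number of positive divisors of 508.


508 = 2^2 × 127^1
d(508) = (2+1) × (1+1) = 6

6 divisors
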